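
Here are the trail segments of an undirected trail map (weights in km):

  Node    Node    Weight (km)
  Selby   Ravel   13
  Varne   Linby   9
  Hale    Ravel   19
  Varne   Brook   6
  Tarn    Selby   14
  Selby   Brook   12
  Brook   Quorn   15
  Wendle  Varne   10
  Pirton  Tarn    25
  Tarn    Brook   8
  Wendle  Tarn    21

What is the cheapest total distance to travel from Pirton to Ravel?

52 km

Shortest distances from Pirton:
Pirton: 0
Tarn: 25  (via Pirton)
Brook: 33  (via Tarn)
Varne: 39  (via Brook)
Selby: 39  (via Tarn)
Wendle: 46  (via Tarn)
Linby: 48  (via Varne)
Quorn: 48  (via Brook)
Ravel: 52  (via Selby)
Shortest route: Pirton → Tarn → Selby → Ravel = 52 km.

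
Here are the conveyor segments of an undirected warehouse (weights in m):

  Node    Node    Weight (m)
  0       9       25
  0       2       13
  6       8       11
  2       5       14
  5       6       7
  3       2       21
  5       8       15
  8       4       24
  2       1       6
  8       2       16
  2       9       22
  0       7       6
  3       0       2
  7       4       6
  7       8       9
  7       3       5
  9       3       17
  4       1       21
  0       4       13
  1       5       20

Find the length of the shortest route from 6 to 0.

Settle nodes by increasing distance from 6:
6: 0
5: 7  (via 6)
8: 11  (via 6)
7: 20  (via 8)
2: 21  (via 5)
3: 25  (via 7)
0: 26  (via 7)
Shortest route: 6 → 8 → 7 → 0 = 26 m.

26 m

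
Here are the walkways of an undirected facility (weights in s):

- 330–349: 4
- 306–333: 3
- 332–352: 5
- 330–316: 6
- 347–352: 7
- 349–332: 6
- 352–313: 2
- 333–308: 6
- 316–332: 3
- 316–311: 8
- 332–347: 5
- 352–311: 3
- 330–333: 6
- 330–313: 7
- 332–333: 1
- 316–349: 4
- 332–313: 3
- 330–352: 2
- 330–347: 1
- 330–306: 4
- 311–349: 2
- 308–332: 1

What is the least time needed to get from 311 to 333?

9 s

Running Dijkstra from 311:
311: 0
349: 2  (via 311)
352: 3  (via 311)
330: 5  (via 352)
313: 5  (via 352)
347: 6  (via 330)
316: 6  (via 349)
332: 8  (via 349)
308: 9  (via 332)
333: 9  (via 332)
Shortest route: 311–349–332–333 = 9 s.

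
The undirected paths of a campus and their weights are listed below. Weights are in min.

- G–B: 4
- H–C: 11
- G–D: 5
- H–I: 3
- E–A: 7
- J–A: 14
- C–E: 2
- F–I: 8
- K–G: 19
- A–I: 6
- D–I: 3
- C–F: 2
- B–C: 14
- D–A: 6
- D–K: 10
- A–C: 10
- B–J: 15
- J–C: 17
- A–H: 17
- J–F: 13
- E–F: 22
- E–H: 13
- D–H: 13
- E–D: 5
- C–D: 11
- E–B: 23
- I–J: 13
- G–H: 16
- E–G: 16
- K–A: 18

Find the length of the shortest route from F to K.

Compare a few routes:
F → C → D → K: 2+11+10 = 23
F → I → D → K: 8+3+10 = 21
F → C → E → D → K: 2+2+5+10 = 19
The minimum is 19 min via F → C → E → D → K.

19 min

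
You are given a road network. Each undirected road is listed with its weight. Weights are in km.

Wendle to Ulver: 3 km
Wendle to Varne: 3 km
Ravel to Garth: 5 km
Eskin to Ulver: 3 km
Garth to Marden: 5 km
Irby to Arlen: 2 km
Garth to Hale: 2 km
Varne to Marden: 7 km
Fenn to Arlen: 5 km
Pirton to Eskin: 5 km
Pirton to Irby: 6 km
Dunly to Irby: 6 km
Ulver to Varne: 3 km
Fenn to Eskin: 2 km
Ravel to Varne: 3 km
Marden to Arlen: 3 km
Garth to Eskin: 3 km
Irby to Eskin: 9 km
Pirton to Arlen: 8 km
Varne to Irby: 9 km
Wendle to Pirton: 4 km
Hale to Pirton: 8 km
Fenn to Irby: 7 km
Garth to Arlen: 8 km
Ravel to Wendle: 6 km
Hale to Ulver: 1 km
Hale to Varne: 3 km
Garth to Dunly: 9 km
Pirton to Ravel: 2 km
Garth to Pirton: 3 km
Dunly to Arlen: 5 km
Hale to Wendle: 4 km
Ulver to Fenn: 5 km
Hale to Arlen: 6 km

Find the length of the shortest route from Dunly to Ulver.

12 km

Running Dijkstra from Dunly:
Dunly: 0
Arlen: 5  (via Dunly)
Irby: 6  (via Dunly)
Marden: 8  (via Arlen)
Garth: 9  (via Dunly)
Fenn: 10  (via Arlen)
Hale: 11  (via Arlen)
Ulver: 12  (via Hale)
Shortest route: Dunly → Arlen → Hale → Ulver = 12 km.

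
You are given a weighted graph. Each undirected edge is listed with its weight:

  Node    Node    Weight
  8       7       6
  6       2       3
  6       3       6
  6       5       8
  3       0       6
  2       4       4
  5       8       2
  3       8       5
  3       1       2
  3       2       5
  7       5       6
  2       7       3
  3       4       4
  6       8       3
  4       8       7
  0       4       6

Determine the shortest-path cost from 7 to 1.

Running Dijkstra from 7:
7: 0
2: 3  (via 7)
5: 6  (via 7)
6: 6  (via 2)
8: 6  (via 7)
4: 7  (via 2)
3: 8  (via 2)
1: 10  (via 3)
Shortest route: 7–2–3–1 = 10.

10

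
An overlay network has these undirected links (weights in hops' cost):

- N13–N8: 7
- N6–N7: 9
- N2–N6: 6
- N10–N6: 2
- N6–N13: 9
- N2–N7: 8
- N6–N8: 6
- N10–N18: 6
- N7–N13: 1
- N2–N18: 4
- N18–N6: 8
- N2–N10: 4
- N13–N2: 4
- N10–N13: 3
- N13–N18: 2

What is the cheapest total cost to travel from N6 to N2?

6 hops' cost

Running Dijkstra from N6:
N6: 0
N10: 2  (via N6)
N13: 5  (via N10)
N2: 6  (via N6)
Shortest route: N6 → N2 = 6 hops' cost.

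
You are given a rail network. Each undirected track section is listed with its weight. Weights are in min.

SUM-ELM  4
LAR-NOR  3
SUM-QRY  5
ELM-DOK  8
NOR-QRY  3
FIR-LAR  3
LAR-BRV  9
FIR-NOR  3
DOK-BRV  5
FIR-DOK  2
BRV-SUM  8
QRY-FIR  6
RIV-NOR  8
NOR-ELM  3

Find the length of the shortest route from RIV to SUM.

15 min

Candidate routes:
RIV–NOR–FIR–QRY–SUM: 8+3+6+5 = 22
RIV–NOR–QRY–SUM: 8+3+5 = 16
RIV–NOR–ELM–SUM: 8+3+4 = 15
Cheapest is RIV–NOR–ELM–SUM at 15 min.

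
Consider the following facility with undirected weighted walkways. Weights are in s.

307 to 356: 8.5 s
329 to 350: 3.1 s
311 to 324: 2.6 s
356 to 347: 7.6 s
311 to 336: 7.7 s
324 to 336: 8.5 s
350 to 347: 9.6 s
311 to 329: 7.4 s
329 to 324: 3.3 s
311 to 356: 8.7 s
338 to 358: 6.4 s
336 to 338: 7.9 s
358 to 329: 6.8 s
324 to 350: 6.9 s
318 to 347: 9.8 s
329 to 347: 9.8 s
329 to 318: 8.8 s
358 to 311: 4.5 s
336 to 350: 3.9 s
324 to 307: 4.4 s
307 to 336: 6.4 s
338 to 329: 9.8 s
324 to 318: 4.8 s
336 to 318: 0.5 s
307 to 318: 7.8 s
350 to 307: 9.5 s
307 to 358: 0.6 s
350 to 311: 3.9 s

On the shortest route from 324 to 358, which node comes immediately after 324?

Compare a few routes:
324 - 329 - 358: 3.3+6.8 = 10.1
324 - 307 - 358: 4.4+0.6 = 5
324 - 311 - 358: 2.6+4.5 = 7.1
The minimum is 5 s via 324 - 307 - 358.
So from 324 the first move is to 307.

307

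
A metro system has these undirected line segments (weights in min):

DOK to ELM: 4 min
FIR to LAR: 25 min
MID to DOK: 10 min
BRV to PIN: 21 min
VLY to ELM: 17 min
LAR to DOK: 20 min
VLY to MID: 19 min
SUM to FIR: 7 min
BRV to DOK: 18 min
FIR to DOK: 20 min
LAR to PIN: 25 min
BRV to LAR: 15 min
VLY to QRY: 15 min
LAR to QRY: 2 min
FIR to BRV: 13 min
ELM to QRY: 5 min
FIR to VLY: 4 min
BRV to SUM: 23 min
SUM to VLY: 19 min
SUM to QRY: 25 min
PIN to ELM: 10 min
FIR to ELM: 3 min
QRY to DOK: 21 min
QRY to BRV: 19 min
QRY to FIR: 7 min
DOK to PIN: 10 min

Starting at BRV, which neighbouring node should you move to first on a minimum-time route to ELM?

Candidate routes:
BRV - LAR - QRY - ELM: 15+2+5 = 22
BRV - FIR - ELM: 13+3 = 16
BRV - DOK - ELM: 18+4 = 22
BRV - QRY - ELM: 19+5 = 24
Cheapest is BRV - FIR - ELM at 16 min.
So from BRV the first move is to FIR.

FIR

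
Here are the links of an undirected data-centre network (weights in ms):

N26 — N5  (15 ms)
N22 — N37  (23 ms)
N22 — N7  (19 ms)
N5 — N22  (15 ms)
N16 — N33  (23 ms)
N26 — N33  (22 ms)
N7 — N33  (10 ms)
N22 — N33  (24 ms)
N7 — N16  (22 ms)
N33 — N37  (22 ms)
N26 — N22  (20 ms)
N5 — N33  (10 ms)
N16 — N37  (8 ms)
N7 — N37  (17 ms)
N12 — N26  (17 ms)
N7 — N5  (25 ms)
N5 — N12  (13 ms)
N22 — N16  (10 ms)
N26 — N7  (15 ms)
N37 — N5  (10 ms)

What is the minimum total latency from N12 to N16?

Shortest distances from N12:
N12: 0
N5: 13  (via N12)
N26: 17  (via N12)
N33: 23  (via N5)
N37: 23  (via N5)
N22: 28  (via N5)
N16: 31  (via N37)
Shortest route: N12–N5–N37–N16 = 31 ms.

31 ms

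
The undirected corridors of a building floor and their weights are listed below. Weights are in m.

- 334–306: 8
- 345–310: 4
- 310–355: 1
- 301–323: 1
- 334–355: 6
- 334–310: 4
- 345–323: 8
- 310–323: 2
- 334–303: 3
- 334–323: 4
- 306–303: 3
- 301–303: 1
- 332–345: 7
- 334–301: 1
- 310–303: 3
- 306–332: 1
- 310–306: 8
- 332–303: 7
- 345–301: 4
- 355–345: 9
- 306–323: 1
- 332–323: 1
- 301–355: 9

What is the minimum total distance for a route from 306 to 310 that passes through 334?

Shortest 306→334: 306–323–301–334 = 3
Shortest 334→310: 334–310 = 4
Total via 334: 3 + 4 = 7 m.

7 m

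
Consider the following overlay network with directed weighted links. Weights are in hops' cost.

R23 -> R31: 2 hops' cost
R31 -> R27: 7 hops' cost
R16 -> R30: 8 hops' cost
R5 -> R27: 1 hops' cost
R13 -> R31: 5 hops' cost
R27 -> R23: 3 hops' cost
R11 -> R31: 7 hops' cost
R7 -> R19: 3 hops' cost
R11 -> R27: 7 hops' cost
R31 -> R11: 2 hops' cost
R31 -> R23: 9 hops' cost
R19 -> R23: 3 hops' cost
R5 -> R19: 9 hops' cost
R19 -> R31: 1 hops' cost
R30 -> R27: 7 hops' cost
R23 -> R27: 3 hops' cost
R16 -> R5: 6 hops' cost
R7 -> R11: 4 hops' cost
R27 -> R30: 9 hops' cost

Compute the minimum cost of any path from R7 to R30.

18 hops' cost

Running Dijkstra from R7:
R7: 0
R19: 3  (via R7)
R11: 4  (via R7)
R31: 4  (via R19)
R23: 6  (via R19)
R27: 9  (via R23)
R30: 18  (via R27)
Shortest route: R7–R19–R23–R27–R30 = 18 hops' cost.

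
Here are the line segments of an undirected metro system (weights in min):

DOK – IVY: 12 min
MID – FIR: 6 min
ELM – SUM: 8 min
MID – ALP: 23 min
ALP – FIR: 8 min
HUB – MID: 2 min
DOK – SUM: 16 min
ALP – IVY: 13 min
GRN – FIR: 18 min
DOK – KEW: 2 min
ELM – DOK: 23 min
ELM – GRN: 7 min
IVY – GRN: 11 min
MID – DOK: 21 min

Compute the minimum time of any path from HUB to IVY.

29 min

Candidate routes:
HUB - MID - ALP - IVY: 2+23+13 = 38
HUB - MID - FIR - ALP - IVY: 2+6+8+13 = 29
HUB - MID - DOK - IVY: 2+21+12 = 35
HUB - MID - FIR - GRN - IVY: 2+6+18+11 = 37
Cheapest is HUB - MID - FIR - ALP - IVY at 29 min.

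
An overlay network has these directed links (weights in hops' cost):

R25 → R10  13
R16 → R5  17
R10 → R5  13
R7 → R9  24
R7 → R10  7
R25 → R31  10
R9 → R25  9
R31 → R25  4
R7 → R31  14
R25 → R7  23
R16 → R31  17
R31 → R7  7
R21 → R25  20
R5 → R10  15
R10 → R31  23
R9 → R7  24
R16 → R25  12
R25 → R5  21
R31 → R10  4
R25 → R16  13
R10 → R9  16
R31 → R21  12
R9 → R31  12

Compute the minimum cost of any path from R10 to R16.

Compare a few routes:
R10–R9–R25–R16: 16+9+13 = 38
R10–R31–R25–R16: 23+4+13 = 40
R10–R9–R31–R25–R16: 16+12+4+13 = 45
The minimum is 38 hops' cost via R10–R9–R25–R16.

38 hops' cost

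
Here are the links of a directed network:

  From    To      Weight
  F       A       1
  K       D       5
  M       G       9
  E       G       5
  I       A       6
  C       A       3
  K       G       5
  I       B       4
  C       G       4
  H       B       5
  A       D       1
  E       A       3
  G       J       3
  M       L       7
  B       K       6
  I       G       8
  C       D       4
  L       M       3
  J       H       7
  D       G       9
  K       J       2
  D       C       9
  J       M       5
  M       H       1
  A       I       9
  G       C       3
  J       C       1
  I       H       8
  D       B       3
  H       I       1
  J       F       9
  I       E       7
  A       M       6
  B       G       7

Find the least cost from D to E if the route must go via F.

Shortest D→F: D → B → K → J → F = 20
Best F to E: F → A → M → H → I → E costing 16
Total via F: 20 + 16 = 36.

36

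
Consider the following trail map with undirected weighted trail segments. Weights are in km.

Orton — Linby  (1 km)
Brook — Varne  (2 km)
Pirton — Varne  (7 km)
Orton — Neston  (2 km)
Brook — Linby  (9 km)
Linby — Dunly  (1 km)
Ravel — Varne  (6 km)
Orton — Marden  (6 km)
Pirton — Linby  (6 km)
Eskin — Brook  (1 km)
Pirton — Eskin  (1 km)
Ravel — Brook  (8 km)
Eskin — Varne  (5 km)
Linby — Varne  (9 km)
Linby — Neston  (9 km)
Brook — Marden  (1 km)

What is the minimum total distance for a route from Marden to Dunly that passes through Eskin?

10 km

Shortest Marden→Eskin: Marden → Brook → Eskin = 2
Shortest Eskin→Dunly: Eskin → Pirton → Linby → Dunly = 8
Total via Eskin: 2 + 8 = 10 km.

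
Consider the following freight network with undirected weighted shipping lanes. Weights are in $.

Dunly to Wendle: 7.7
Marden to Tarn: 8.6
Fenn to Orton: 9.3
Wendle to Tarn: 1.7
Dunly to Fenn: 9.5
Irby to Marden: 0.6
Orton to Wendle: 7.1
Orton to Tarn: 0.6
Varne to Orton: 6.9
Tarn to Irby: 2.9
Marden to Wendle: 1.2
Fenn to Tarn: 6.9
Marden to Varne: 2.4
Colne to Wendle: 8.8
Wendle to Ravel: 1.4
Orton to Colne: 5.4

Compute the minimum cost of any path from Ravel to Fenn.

Enumerating some paths:
Ravel - Wendle - Tarn - Orton - Fenn: 1.4+1.7+0.6+9.3 = 13
Ravel - Wendle - Tarn - Fenn: 1.4+1.7+6.9 = 10
Ravel - Wendle - Marden - Irby - Tarn - Fenn: 1.4+1.2+0.6+2.9+6.9 = 13
Cheapest is Ravel - Wendle - Tarn - Fenn at $10.

$10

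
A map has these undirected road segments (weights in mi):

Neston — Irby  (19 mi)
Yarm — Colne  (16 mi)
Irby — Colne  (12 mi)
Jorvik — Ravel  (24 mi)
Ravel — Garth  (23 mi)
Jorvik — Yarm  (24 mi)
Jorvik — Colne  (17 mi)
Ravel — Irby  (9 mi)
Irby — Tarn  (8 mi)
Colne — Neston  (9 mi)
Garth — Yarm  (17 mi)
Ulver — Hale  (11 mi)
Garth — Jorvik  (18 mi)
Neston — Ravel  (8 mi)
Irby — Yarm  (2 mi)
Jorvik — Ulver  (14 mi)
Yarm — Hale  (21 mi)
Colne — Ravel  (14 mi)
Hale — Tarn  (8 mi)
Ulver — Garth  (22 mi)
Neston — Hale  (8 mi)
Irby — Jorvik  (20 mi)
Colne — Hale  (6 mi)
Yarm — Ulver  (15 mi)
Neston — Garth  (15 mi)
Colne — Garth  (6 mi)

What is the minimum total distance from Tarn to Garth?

20 mi

Candidate routes:
Tarn–Irby–Colne–Garth: 8+12+6 = 26
Tarn–Hale–Colne–Garth: 8+6+6 = 20
The minimum is 20 mi via Tarn–Hale–Colne–Garth.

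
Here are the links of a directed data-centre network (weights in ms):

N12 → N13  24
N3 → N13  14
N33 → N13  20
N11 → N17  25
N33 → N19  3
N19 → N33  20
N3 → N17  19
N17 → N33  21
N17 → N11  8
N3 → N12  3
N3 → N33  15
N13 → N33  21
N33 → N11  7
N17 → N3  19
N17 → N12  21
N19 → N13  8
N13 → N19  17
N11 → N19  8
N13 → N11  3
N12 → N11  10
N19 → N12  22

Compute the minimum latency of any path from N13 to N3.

Settle nodes by increasing distance from N13:
N13: 0
N11: 3  (via N13)
N19: 11  (via N11)
N33: 21  (via N13)
N17: 28  (via N11)
N12: 33  (via N19)
N3: 47  (via N17)
Shortest route: N13 → N11 → N17 → N3 = 47 ms.

47 ms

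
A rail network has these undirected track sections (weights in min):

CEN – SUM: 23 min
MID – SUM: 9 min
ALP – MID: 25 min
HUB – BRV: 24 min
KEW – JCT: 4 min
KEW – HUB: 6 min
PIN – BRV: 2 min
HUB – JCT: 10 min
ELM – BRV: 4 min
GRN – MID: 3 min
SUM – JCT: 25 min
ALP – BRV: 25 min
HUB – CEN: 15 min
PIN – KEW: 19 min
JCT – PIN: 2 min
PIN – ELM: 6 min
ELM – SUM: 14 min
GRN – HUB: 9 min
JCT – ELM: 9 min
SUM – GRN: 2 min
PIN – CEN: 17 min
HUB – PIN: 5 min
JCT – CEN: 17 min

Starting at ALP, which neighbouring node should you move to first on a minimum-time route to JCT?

BRV

Enumerating some paths:
ALP–BRV–PIN–JCT: 25+2+2 = 29
ALP–BRV–ELM–PIN–JCT: 25+4+6+2 = 37
Cheapest is ALP–BRV–PIN–JCT at 29 min.
So from ALP the first move is to BRV.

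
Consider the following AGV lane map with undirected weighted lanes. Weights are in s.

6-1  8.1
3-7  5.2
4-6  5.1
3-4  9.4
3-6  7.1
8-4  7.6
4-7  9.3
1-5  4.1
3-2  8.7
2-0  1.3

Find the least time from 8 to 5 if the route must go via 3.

Best 8 to 3: 8–4–3 costing 17
Shortest 3→5: 3–6–1–5 = 19.3
Total via 3: 17 + 19.3 = 36.3 s.

36.3 s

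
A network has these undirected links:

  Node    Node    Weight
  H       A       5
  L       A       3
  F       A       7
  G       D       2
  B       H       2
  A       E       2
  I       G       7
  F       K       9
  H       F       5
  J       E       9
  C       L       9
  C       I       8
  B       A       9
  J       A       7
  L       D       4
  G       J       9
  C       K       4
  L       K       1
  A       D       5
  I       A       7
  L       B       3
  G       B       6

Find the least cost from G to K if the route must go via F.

22

Shortest G→F: G–B–H–F = 13
Shortest F→K: F–K = 9
Total via F: 13 + 9 = 22.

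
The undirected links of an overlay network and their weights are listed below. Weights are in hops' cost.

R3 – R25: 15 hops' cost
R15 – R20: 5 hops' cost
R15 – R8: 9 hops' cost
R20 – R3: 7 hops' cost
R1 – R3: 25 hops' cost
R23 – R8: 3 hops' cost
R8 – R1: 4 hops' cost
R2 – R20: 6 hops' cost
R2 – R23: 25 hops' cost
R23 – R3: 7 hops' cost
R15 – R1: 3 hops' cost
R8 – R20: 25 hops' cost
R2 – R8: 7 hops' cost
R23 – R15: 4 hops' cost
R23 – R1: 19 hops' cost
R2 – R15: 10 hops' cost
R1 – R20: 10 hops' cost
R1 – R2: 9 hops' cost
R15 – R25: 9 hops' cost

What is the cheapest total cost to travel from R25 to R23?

Shortest distances from R25:
R25: 0
R15: 9  (via R25)
R1: 12  (via R15)
R23: 13  (via R15)
Shortest route: R25 → R15 → R23 = 13 hops' cost.

13 hops' cost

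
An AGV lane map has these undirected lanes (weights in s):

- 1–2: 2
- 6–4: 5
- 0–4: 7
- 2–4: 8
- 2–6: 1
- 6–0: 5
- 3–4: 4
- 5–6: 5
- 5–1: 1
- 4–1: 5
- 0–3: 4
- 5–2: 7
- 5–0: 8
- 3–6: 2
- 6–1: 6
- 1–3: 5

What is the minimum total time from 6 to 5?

Candidate routes:
6–2–1–5: 1+2+1 = 4
6–5: 5 = 5
The minimum is 4 s via 6–2–1–5.

4 s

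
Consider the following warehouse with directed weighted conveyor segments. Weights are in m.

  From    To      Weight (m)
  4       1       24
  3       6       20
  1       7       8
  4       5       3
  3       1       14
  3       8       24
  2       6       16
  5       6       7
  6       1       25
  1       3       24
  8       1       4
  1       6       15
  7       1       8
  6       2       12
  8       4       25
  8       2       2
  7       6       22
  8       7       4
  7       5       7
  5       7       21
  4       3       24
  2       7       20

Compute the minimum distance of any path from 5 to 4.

Compare a few routes:
5–6–1–3–8–4: 7+25+24+24+25 = 105
5–6–2–7–1–3–8–4: 7+12+20+8+24+24+25 = 120
5–7–1–3–8–4: 21+8+24+24+25 = 102
Cheapest is 5–7–1–3–8–4 at 102 m.

102 m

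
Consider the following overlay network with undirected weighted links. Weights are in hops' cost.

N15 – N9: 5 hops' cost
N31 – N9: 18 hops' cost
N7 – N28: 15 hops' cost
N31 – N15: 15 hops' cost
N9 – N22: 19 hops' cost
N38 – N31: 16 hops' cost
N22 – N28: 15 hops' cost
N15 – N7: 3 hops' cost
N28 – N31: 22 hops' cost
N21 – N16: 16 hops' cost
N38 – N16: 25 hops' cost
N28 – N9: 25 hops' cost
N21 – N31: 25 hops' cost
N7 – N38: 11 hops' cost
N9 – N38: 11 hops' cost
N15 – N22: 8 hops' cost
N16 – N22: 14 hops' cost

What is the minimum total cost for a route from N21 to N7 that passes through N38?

52 hops' cost

Best N21 to N38: N21 → N16 → N38 costing 41
Shortest N38→N7: N38 → N7 = 11
Total via N38: 41 + 11 = 52 hops' cost.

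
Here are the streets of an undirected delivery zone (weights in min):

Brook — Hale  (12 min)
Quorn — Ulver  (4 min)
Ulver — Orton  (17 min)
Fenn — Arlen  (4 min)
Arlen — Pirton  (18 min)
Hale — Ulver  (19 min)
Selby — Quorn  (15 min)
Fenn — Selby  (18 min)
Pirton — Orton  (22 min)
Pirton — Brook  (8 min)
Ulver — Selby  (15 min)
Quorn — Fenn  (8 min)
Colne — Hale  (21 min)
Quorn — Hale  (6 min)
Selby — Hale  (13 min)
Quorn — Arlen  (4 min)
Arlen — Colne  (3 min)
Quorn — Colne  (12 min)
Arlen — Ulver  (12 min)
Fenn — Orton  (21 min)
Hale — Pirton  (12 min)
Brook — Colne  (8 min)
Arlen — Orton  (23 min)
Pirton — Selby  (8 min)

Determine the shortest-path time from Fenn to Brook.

15 min

Enumerating some paths:
Fenn → Quorn → Arlen → Colne → Brook: 8+4+3+8 = 23
Fenn → Arlen → Colne → Brook: 4+3+8 = 15
The minimum is 15 min via Fenn → Arlen → Colne → Brook.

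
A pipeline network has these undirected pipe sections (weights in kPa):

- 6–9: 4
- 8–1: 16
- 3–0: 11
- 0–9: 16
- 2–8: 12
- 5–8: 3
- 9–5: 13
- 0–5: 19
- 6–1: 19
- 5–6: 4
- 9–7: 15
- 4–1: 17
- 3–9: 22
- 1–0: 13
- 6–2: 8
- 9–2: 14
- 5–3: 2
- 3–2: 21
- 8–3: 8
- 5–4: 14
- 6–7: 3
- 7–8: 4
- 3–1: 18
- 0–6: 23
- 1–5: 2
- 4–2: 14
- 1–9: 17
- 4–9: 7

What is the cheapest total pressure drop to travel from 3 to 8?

5 kPa

Compare a few routes:
3 → 8: 8 = 8
3 → 5 → 8: 2+3 = 5
Cheapest is 3 → 5 → 8 at 5 kPa.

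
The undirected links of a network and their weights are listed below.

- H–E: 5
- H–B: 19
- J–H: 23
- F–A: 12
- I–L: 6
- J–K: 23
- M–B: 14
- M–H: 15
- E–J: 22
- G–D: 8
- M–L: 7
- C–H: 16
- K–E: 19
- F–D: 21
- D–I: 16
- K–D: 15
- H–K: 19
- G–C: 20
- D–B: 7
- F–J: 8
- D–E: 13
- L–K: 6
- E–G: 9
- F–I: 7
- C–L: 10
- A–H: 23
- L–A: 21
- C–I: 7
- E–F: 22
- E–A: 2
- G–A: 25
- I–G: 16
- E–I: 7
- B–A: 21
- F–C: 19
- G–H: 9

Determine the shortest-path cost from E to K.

19

Enumerating some paths:
E–H–K: 5+19 = 24
E–K: 19 = 19
The minimum is 19 via E–K.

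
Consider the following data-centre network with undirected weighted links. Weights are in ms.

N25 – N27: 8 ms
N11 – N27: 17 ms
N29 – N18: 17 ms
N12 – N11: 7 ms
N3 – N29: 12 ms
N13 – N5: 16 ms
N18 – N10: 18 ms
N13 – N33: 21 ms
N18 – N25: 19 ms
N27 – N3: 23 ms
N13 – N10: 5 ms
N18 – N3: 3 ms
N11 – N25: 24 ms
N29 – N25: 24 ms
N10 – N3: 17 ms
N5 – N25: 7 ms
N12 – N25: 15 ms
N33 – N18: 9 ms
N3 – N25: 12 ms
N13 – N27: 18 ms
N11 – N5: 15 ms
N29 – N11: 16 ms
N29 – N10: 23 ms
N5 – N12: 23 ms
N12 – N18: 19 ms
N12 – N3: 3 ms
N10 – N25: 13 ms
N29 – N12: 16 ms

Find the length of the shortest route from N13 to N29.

Candidate routes:
N13 → N10 → N18 → N29: 5+18+17 = 40
N13 → N10 → N18 → N3 → N29: 5+18+3+12 = 38
N13 → N10 → N3 → N29: 5+17+12 = 34
N13 → N10 → N29: 5+23 = 28
Cheapest is N13 → N10 → N29 at 28 ms.

28 ms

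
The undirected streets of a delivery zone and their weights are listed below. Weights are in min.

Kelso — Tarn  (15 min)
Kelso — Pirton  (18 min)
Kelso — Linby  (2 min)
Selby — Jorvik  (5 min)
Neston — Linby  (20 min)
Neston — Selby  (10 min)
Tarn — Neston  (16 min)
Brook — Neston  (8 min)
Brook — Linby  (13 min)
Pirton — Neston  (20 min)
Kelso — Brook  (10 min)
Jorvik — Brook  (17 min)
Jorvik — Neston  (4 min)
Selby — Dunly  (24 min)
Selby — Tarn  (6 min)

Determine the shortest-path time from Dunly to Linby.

Shortest distances from Dunly:
Dunly: 0
Selby: 24  (via Dunly)
Jorvik: 29  (via Selby)
Tarn: 30  (via Selby)
Neston: 33  (via Jorvik)
Brook: 41  (via Neston)
Kelso: 45  (via Tarn)
Linby: 47  (via Kelso)
Shortest route: Dunly → Selby → Tarn → Kelso → Linby = 47 min.

47 min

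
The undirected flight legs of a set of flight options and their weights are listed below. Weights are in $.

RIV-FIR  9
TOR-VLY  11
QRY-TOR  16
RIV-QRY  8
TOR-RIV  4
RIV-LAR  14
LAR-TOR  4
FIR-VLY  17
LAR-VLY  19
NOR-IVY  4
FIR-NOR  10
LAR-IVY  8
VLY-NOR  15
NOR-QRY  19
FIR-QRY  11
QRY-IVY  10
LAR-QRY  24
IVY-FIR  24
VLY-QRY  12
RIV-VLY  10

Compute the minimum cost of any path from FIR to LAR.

$17

Shortest distances from FIR:
FIR: 0
RIV: 9  (via FIR)
NOR: 10  (via FIR)
QRY: 11  (via FIR)
TOR: 13  (via RIV)
IVY: 14  (via NOR)
VLY: 17  (via FIR)
LAR: 17  (via TOR)
Shortest route: FIR → RIV → TOR → LAR = $17.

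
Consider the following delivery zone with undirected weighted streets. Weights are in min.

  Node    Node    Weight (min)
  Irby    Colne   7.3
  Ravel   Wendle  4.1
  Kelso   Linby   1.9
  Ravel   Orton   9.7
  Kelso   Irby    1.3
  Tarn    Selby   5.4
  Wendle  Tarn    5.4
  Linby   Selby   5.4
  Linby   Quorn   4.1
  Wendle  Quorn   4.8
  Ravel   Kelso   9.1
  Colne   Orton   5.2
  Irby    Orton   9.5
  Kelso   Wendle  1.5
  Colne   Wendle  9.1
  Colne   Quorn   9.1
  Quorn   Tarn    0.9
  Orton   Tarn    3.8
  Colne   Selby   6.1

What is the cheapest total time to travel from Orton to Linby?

Shortest distances from Orton:
Orton: 0
Tarn: 3.8  (via Orton)
Quorn: 4.7  (via Tarn)
Colne: 5.2  (via Orton)
Linby: 8.8  (via Quorn)
Shortest route: Orton–Tarn–Quorn–Linby = 8.8 min.

8.8 min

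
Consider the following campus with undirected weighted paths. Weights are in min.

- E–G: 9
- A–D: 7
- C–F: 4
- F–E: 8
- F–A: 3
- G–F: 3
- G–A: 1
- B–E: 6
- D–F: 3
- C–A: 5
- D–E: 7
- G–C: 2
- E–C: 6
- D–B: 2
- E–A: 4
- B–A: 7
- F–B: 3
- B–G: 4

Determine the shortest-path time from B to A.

5 min

Shortest distances from B:
B: 0
D: 2  (via B)
F: 3  (via B)
G: 4  (via B)
A: 5  (via G)
Shortest route: B → G → A = 5 min.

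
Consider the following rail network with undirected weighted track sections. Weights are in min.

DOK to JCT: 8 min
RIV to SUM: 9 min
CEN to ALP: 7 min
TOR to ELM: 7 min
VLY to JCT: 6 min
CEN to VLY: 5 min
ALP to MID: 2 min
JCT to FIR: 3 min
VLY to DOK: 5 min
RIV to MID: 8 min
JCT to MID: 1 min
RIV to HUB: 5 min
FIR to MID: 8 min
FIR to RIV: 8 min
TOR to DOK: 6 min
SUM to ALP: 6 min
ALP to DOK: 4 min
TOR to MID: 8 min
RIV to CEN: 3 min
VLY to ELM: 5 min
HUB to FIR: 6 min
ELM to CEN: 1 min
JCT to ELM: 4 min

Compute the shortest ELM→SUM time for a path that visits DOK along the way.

Shortest ELM→DOK: ELM–VLY–DOK = 10
Shortest DOK→SUM: DOK–ALP–SUM = 10
Total via DOK: 10 + 10 = 20 min.

20 min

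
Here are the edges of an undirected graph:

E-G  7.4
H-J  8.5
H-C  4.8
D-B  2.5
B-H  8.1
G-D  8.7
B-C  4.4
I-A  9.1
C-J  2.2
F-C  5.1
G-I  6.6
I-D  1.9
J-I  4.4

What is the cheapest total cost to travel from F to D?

Compare a few routes:
F–C–B–D: 5.1+4.4+2.5 = 12
F–C–J–I–D: 5.1+2.2+4.4+1.9 = 13.6
F–C–H–B–D: 5.1+4.8+8.1+2.5 = 20.5
F–C–H–J–I–D: 5.1+4.8+8.5+4.4+1.9 = 24.7
Cheapest is F–C–B–D at 12.

12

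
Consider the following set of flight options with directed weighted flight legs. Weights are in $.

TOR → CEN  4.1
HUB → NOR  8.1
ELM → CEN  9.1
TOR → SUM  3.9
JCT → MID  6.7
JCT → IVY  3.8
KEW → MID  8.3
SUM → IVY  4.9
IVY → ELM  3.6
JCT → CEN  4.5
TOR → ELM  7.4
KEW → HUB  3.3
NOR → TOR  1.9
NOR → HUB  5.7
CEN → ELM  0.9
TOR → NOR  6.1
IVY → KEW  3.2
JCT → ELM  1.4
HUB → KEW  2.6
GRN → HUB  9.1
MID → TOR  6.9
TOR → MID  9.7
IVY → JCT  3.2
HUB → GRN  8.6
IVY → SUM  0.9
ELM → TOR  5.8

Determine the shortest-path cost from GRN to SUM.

Settle nodes by increasing distance from GRN:
GRN: 0
HUB: 9.1  (via GRN)
KEW: 11.7  (via HUB)
NOR: 17.2  (via HUB)
TOR: 19.1  (via NOR)
MID: 20  (via KEW)
SUM: 23  (via TOR)
Shortest route: GRN–HUB–NOR–TOR–SUM = $23.

$23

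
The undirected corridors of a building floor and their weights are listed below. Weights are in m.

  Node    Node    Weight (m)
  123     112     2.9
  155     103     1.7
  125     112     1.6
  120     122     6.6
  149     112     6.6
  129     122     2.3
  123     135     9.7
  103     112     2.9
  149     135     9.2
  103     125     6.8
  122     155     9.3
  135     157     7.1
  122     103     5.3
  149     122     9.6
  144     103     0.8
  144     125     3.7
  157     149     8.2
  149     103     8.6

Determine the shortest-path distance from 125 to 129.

12.1 m

Running Dijkstra from 125:
125: 0
112: 1.6  (via 125)
144: 3.7  (via 125)
123: 4.5  (via 112)
103: 4.5  (via 112)
155: 6.2  (via 103)
149: 8.2  (via 112)
122: 9.8  (via 103)
129: 12.1  (via 122)
Shortest route: 125–112–103–122–129 = 12.1 m.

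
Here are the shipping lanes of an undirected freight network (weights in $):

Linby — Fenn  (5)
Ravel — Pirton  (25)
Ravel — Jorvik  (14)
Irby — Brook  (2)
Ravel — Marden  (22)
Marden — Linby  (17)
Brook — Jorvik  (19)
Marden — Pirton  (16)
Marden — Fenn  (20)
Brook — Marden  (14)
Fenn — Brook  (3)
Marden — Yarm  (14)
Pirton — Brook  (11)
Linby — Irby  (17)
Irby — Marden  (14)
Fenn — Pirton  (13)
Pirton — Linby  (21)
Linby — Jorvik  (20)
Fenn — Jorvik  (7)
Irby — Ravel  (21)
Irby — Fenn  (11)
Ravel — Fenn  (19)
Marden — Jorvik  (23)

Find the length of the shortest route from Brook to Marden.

Enumerating some paths:
Brook–Marden: 14 = 14
Brook–Irby–Marden: 2+14 = 16
Brook–Fenn–Marden: 3+20 = 23
Brook–Fenn–Linby–Marden: 3+5+17 = 25
Cheapest is Brook–Marden at $14.

$14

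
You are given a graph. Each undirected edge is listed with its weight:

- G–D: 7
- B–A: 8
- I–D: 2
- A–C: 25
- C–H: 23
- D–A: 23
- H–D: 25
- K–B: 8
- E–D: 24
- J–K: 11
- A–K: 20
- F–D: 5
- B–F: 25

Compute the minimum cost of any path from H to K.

Settle nodes by increasing distance from H:
H: 0
C: 23  (via H)
D: 25  (via H)
I: 27  (via D)
F: 30  (via D)
G: 32  (via D)
A: 48  (via C)
E: 49  (via D)
B: 55  (via F)
K: 63  (via B)
Shortest route: H–D–F–B–K = 63.

63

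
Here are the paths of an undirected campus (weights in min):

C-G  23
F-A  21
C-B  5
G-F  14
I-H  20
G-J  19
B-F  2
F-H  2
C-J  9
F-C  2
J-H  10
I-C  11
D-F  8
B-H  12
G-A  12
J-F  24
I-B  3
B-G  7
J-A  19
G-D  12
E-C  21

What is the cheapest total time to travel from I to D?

Enumerating some paths:
I–B–G–D: 3+7+12 = 22
I–B–F–D: 3+2+8 = 13
I–C–F–D: 11+2+8 = 21
I–B–C–F–D: 3+5+2+8 = 18
The minimum is 13 min via I–B–F–D.

13 min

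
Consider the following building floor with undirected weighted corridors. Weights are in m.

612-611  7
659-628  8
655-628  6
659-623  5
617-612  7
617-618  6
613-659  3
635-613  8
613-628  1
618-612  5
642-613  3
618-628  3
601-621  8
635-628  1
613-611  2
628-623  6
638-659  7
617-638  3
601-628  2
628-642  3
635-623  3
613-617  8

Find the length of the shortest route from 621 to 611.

13 m

Settle nodes by increasing distance from 621:
621: 0
601: 8  (via 621)
628: 10  (via 601)
635: 11  (via 628)
613: 11  (via 628)
618: 13  (via 628)
611: 13  (via 613)
Shortest route: 621–601–628–613–611 = 13 m.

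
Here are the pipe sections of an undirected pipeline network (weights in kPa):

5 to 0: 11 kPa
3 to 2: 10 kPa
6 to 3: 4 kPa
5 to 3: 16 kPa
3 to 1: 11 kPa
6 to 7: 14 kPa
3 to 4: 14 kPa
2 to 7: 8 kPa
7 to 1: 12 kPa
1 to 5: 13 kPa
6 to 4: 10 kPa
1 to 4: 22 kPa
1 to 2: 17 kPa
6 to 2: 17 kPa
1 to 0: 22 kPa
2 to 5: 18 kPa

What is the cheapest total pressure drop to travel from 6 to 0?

Enumerating some paths:
6 → 3 → 1 → 5 → 0: 4+11+13+11 = 39
6 → 3 → 1 → 0: 4+11+22 = 37
6 → 3 → 5 → 0: 4+16+11 = 31
Cheapest is 6 → 3 → 5 → 0 at 31 kPa.

31 kPa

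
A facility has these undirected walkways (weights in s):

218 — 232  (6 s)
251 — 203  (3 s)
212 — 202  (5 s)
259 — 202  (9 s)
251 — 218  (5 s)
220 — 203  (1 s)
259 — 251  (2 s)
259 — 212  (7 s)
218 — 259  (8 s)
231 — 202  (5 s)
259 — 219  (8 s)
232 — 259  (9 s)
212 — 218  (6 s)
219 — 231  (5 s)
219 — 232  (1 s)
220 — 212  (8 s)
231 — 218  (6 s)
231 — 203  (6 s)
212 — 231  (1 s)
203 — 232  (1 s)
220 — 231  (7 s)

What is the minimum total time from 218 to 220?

8 s

Enumerating some paths:
218 → 231 → 203 → 220: 6+6+1 = 13
218 → 231 → 220: 6+7 = 13
218 → 232 → 203 → 220: 6+1+1 = 8
218 → 251 → 203 → 220: 5+3+1 = 9
The minimum is 8 s via 218 → 232 → 203 → 220.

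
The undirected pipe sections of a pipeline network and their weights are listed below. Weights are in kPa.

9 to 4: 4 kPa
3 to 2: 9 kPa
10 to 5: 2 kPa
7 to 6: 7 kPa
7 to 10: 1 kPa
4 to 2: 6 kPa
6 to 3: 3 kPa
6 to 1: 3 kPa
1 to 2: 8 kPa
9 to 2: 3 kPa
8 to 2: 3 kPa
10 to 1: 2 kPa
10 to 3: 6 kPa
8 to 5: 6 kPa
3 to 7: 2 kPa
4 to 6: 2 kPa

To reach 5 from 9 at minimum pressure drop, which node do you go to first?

Candidate routes:
9 - 4 - 6 - 3 - 7 - 10 - 5: 4+2+3+2+1+2 = 14
9 - 2 - 8 - 5: 3+3+6 = 12
9 - 2 - 1 - 10 - 5: 3+8+2+2 = 15
9 - 4 - 6 - 1 - 10 - 5: 4+2+3+2+2 = 13
Cheapest is 9 - 2 - 8 - 5 at 12 kPa.
So from 9 the first move is to 2.

2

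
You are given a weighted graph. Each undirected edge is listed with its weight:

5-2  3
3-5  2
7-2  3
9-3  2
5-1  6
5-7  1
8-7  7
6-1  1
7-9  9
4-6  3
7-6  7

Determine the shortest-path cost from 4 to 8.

17

Settle nodes by increasing distance from 4:
4: 0
6: 3  (via 4)
1: 4  (via 6)
5: 10  (via 1)
7: 10  (via 6)
3: 12  (via 5)
2: 13  (via 5)
9: 14  (via 3)
8: 17  (via 7)
Shortest route: 4–6–7–8 = 17.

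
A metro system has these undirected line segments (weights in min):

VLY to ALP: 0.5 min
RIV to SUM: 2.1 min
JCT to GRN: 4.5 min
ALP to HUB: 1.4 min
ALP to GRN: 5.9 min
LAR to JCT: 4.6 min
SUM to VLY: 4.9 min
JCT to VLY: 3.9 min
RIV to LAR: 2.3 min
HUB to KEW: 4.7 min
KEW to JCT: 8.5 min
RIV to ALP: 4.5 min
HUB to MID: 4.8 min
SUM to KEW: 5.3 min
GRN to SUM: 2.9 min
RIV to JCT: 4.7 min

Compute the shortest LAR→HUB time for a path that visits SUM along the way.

Shortest LAR→SUM: LAR → RIV → SUM = 4.4
Shortest SUM→HUB: SUM → VLY → ALP → HUB = 6.8
Total via SUM: 4.4 + 6.8 = 11.2 min.

11.2 min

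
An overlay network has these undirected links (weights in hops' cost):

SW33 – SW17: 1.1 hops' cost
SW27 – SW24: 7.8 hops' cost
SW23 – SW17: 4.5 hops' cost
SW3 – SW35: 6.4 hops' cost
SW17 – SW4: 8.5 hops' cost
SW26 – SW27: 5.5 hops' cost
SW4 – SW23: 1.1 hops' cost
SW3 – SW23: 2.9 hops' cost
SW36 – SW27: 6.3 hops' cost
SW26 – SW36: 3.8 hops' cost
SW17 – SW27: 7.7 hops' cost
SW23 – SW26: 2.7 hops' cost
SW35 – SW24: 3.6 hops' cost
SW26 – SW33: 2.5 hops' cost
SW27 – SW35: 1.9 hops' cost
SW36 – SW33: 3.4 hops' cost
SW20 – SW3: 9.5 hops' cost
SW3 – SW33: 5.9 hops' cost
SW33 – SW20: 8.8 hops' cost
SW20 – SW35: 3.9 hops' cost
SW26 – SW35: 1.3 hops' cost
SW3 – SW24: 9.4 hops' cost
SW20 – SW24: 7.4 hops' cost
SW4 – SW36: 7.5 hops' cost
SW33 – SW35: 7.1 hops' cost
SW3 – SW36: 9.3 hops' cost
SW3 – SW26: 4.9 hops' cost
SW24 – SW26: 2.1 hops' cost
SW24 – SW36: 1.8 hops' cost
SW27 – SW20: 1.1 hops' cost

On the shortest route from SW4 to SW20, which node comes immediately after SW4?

Candidate routes:
SW4 - SW23 - SW26 - SW35 - SW20: 1.1+2.7+1.3+3.9 = 9
SW4 - SW23 - SW26 - SW35 - SW27 - SW20: 1.1+2.7+1.3+1.9+1.1 = 8.1
SW4 - SW23 - SW26 - SW27 - SW20: 1.1+2.7+5.5+1.1 = 10.4
The minimum is 8.1 hops' cost via SW4 - SW23 - SW26 - SW35 - SW27 - SW20.
So from SW4 the first move is to SW23.

SW23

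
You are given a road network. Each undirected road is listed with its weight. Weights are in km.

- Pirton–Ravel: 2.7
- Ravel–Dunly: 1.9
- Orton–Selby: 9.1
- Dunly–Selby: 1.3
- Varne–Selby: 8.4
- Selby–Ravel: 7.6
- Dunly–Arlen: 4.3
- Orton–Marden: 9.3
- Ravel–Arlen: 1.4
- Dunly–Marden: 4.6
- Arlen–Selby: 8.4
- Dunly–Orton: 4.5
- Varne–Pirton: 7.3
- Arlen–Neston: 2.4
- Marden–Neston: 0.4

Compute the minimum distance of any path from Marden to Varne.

14.2 km

Enumerating some paths:
Marden–Dunly–Selby–Varne: 4.6+1.3+8.4 = 14.3
Marden–Neston–Arlen–Ravel–Pirton–Varne: 0.4+2.4+1.4+2.7+7.3 = 14.2
Marden–Neston–Arlen–Ravel–Dunly–Selby–Varne: 0.4+2.4+1.4+1.9+1.3+8.4 = 15.8
The minimum is 14.2 km via Marden–Neston–Arlen–Ravel–Pirton–Varne.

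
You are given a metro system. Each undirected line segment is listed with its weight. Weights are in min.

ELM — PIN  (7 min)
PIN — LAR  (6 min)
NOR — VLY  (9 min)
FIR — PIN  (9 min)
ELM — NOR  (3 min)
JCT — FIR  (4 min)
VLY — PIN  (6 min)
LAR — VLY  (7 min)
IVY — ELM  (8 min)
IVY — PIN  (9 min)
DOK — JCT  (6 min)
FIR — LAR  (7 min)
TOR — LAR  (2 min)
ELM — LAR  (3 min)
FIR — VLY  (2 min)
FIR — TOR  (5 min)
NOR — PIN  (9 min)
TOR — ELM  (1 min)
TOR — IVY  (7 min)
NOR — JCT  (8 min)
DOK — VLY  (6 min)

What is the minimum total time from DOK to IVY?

20 min

Candidate routes:
DOK → VLY → PIN → IVY: 6+6+9 = 21
DOK → VLY → LAR → TOR → IVY: 6+7+2+7 = 22
DOK → VLY → FIR → TOR → ELM → IVY: 6+2+5+1+8 = 22
DOK → VLY → FIR → TOR → IVY: 6+2+5+7 = 20
The minimum is 20 min via DOK → VLY → FIR → TOR → IVY.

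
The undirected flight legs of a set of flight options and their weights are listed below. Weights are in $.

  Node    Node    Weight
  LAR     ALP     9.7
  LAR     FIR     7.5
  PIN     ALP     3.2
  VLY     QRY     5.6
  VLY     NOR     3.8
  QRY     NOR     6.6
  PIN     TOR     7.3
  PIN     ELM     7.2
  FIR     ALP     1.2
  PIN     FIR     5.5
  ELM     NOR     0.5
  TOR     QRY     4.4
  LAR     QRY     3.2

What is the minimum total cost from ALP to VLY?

$14.7

Enumerating some paths:
ALP–FIR–LAR–QRY–VLY: 1.2+7.5+3.2+5.6 = 17.5
ALP–FIR–PIN–ELM–NOR–VLY: 1.2+5.5+7.2+0.5+3.8 = 18.2
ALP–PIN–ELM–NOR–VLY: 3.2+7.2+0.5+3.8 = 14.7
The minimum is $14.7 via ALP–PIN–ELM–NOR–VLY.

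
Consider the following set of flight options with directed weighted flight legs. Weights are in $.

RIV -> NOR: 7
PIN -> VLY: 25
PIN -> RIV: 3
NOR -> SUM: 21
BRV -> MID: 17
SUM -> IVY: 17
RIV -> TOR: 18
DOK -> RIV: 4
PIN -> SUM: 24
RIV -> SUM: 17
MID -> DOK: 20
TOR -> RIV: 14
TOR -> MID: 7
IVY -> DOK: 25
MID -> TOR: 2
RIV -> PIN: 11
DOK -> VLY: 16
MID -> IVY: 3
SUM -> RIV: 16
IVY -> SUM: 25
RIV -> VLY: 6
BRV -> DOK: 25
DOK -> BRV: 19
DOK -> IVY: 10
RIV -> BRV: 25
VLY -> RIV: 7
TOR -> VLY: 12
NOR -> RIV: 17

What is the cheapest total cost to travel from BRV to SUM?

Settle nodes by increasing distance from BRV:
BRV: 0
MID: 17  (via BRV)
TOR: 19  (via MID)
IVY: 20  (via MID)
DOK: 25  (via BRV)
RIV: 29  (via DOK)
VLY: 31  (via TOR)
NOR: 36  (via RIV)
PIN: 40  (via RIV)
SUM: 45  (via IVY)
Shortest route: BRV → MID → IVY → SUM = $45.

$45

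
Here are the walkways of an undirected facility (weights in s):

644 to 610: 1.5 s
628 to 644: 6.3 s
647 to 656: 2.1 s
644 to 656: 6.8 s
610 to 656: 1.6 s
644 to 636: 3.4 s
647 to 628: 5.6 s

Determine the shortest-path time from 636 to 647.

8.6 s

Candidate routes:
636 → 644 → 628 → 647: 3.4+6.3+5.6 = 15.3
636 → 644 → 610 → 656 → 647: 3.4+1.5+1.6+2.1 = 8.6
636 → 644 → 656 → 647: 3.4+6.8+2.1 = 12.3
The minimum is 8.6 s via 636 → 644 → 610 → 656 → 647.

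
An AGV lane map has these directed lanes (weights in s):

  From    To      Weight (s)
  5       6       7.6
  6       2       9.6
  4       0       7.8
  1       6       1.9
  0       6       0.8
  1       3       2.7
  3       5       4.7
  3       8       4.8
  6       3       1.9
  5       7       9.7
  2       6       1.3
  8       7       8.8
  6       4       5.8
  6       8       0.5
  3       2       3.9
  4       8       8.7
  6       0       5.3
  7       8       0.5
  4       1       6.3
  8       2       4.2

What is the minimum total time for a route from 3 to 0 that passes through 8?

Shortest 3→8: 3 → 8 = 4.8
Shortest 8→0: 8 → 2 → 6 → 0 = 10.8
Total via 8: 4.8 + 10.8 = 15.6 s.

15.6 s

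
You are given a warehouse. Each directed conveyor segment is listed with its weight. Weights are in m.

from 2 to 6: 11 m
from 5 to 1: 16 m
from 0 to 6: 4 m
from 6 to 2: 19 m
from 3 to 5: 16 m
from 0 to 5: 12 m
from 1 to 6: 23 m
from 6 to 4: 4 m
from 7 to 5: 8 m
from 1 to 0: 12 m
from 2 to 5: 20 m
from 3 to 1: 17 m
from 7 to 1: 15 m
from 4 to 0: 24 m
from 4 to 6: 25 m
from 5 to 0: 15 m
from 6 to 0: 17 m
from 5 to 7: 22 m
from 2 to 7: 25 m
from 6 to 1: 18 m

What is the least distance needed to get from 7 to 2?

Compare a few routes:
7 → 5 → 1 → 0 → 6 → 2: 8+16+12+4+19 = 59
7 → 1 → 0 → 6 → 2: 15+12+4+19 = 50
7 → 5 → 0 → 6 → 2: 8+15+4+19 = 46
7 → 1 → 6 → 2: 15+23+19 = 57
Cheapest is 7 → 5 → 0 → 6 → 2 at 46 m.

46 m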